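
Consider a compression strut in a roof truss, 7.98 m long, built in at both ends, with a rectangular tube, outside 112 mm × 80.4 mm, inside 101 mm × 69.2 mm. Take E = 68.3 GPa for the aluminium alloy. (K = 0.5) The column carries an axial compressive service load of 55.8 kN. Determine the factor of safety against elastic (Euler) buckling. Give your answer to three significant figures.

Weak-axis I_min = (h_o·b_o³ − h_i·b_i³)/12 with b_o = 80.4, b_i = 69.20 mm (shorter outer/inner sides).
I_min = (112×80.4³ − 101.0×69.20³)/12 = 2.062×10^6 mm⁴
I = 2.062×10^6 mm⁴ = 2.062×10^-6 m⁴
Effective length L_e = K·L = 0.5 × 7.98 = 3.990 m
P_cr = π²EI / L_e² = π² × 68.3×10⁹ × 2.062×10^-6 / 3.990² = 8.729×10^4 N
Factor of safety n = P_cr / P = 87.295 / 55.8 = 1.56

n ≈ 1.56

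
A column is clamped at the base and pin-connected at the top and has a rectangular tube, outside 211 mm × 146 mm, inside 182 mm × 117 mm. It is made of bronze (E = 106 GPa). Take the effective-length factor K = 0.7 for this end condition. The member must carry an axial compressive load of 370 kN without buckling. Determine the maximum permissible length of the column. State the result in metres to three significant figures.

L_max ≈ 13.3 m

Weak-axis I_min = (h_o·b_o³ − h_i·b_i³)/12 with b_o = 146, b_i = 117.0 mm (shorter outer/inner sides).
I_min = (211×146³ − 182.0×117.0³)/12 = 3.043×10^7 mm⁴
I = 3.043×10^-5 m⁴
At the buckling limit P_cr = P = 3.700×10^5 N
From P_cr = π²EI/(K·L)²:  L = (1/K)·√(π²EI/P_cr) = (1/0.7)·√(π²×1.06×10^11×3.043×10^-5/3.700×10^5)
L = 13.3 m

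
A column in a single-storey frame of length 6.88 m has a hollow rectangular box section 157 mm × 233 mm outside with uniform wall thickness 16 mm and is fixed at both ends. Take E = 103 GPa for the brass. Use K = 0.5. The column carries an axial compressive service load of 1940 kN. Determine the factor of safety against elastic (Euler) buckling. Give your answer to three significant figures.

Inner dimensions: h_i = 233 − 2×16 = 201.0 mm, b_i = 157 − 2×16 = 125.0 mm
Weak-axis I_min = (h_o·b_o³ − h_i·b_i³)/12 with b_o = 157, b_i = 125.0 mm (shorter outer/inner sides).
I_min = (233×157³ − 201.0×125.0³)/12 = 4.243×10^7 mm⁴
I = 4.243×10^7 mm⁴ = 4.243×10^-5 m⁴
Effective length L_e = K·L = 0.5 × 6.88 = 3.440 m
P_cr = π²EI / L_e² = π² × 103×10⁹ × 4.243×10^-5 / 3.440² = 3.645×10^6 N
Factor of safety n = P_cr / P = 3644.6 / 1940 = 1.88

n ≈ 1.88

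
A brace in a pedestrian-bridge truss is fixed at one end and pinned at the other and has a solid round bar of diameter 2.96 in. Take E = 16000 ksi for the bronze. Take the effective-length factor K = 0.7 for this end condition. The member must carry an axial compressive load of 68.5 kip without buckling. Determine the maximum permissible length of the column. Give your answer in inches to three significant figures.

L_max ≈ 133 in

I = πd⁴/64 = π×2.96⁴/64 = 3.768 in⁴
At the buckling limit P_cr = P = 6.850×10^4 lb
From P_cr = π²EI/(K·L)²:  L = (1/K)·√(π²EI/P_cr) = (1/0.7)·√(π²×1.60×10^7×3.768/6.850×10^4)
L = 133 in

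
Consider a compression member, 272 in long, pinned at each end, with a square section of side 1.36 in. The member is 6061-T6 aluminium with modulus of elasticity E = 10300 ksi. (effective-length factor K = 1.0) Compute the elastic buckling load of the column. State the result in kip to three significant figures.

I = a⁴/12 = 1.36⁴/12 = 0.2851 in⁴
Effective length L_e = K·L = 1 × 272 = 272.0 in
P_cr = π²EI / L_e² = π² × 10300×10³ × 0.2851 / 272.0² = 391.7 lb

P_cr ≈ 0.392 kip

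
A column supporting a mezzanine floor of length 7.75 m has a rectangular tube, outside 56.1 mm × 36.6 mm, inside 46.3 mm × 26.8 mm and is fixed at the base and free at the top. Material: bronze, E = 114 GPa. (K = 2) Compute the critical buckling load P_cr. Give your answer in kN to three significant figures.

Weak-axis I_min = (h_o·b_o³ − h_i·b_i³)/12 with b_o = 36.6, b_i = 26.80 mm (shorter outer/inner sides).
I_min = (56.1×36.6³ − 46.30×26.80³)/12 = 1.549×10^5 mm⁴
I = 1.549×10^5 mm⁴ = 1.549×10^-7 m⁴
Effective length L_e = K·L = 2 × 7.75 = 15.50 m
P_cr = π²EI / L_e² = π² × 114×10⁹ × 1.549×10^-7 / 15.50² = 725.6 N

P_cr ≈ 0.726 kN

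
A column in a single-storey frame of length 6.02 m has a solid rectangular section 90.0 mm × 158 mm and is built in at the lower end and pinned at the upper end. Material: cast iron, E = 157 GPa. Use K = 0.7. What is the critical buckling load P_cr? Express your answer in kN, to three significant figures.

Buckling occurs about the weak axis: I_min = h·b³/12 with b = 90.0 mm (the shorter side).
I_min = 158×90.0³/12 = 9.598×10^6 mm⁴
I = 9.598×10^6 mm⁴ = 9.598×10^-6 m⁴
Effective length L_e = K·L = 0.7 × 6.02 = 4.214 m
P_cr = π²EI / L_e² = π² × 157×10⁹ × 9.598×10^-6 / 4.214² = 8.376×10^5 N

P_cr ≈ 838 kN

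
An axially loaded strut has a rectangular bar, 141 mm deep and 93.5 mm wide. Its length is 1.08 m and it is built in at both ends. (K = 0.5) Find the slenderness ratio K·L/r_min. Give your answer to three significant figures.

For a rectangle r_min = b/√12 = 93.5/√12 = 26.99 mm
L_e = K·L = 0.5 × 1.08 m = 0.5400 m = 540.00 mm
λ = L_e / r_min = 540.00 / 26.99 = 20.0

λ ≈ 20.0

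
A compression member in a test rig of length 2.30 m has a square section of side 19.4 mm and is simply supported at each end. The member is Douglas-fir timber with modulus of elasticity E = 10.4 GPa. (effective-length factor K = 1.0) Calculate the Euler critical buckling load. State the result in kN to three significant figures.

I = a⁴/12 = 19.4⁴/12 = 1.180×10^4 mm⁴
I = 1.180×10^4 mm⁴ = 1.180×10^-8 m⁴
Effective length L_e = K·L = 1 × 2.30 = 2.300 m
P_cr = π²EI / L_e² = π² × 10.4×10⁹ × 1.180×10^-8 / 2.300² = 229.0 N

P_cr ≈ 0.229 kN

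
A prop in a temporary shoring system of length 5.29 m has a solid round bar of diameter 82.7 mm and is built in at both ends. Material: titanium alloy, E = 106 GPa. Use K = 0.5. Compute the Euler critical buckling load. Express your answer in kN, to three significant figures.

P_cr ≈ 343 kN

I = πd⁴/64 = π×82.7⁴/64 = 2.296×10^6 mm⁴
I = 2.296×10^6 mm⁴ = 2.296×10^-6 m⁴
Effective length L_e = K·L = 0.5 × 5.29 = 2.645 m
P_cr = π²EI / L_e² = π² × 106×10⁹ × 2.296×10^-6 / 2.645² = 3.434×10^5 N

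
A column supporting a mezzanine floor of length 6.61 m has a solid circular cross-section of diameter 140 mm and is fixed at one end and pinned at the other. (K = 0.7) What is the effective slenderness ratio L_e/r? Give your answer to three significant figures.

λ ≈ 132

For a solid circle r = d/4 = 140/4 = 35.00 mm
L_e = K·L = 0.7 × 6.61 m = 4.627 m = 4627.0 mm
λ = L_e / r_min = 4627.0 / 35.00 = 132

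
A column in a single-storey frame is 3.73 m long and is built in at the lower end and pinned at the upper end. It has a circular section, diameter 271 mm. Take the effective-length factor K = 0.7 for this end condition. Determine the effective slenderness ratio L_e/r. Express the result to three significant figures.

λ ≈ 38.5

I = πd⁴/64 = π×271⁴/64 = 2.648×10^8 mm⁴
A = 5.768×10^4 mm²;  r_min = √(I/A) = √(2.648×10^8/5.768×10^4) = 67.75 mm
L_e = K·L = 0.7 × 3.73 m = 2.611 m = 2611.0 mm
λ = L_e / r_min = 2611.0 / 67.75 = 38.5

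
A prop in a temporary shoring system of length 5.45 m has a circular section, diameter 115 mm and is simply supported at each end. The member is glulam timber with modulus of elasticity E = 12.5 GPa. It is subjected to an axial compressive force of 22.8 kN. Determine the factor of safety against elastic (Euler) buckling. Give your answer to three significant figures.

I = πd⁴/64 = π×115⁴/64 = 8.585×10^6 mm⁴
I = 8.585×10^6 mm⁴ = 8.585×10^-6 m⁴
Effective length L_e = K·L = 1 × 5.45 = 5.450 m
P_cr = π²EI / L_e² = π² × 12.5×10⁹ × 8.585×10^-6 / 5.450² = 3.566×10^4 N
Factor of safety n = P_cr / P = 35.660 / 22.8 = 1.56

n ≈ 1.56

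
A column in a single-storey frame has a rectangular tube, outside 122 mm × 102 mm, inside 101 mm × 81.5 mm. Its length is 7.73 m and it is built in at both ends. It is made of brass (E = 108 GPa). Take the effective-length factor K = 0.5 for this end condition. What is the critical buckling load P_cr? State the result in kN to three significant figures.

P_cr ≈ 445 kN

Weak-axis I_min = (h_o·b_o³ − h_i·b_i³)/12 with b_o = 102, b_i = 81.50 mm (shorter outer/inner sides).
I_min = (122×102³ − 101.0×81.50³)/12 = 6.233×10^6 mm⁴
I = 6.233×10^6 mm⁴ = 6.233×10^-6 m⁴
Effective length L_e = K·L = 0.5 × 7.73 = 3.865 m
P_cr = π²EI / L_e² = π² × 108×10⁹ × 6.233×10^-6 / 3.865² = 4.447×10^5 N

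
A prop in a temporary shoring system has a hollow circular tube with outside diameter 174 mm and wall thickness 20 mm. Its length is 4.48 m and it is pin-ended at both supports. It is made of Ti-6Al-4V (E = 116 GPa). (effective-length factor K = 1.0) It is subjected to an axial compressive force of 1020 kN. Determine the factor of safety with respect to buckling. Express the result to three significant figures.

n ≈ 1.63

Inner diameter d_i = 174 − 2×20 = 134.0 mm
I = π(d_o⁴ − d_i⁴)/64 = π(174⁴ − 134.0⁴)/64 = 2.917×10^7 mm⁴
I = 2.917×10^7 mm⁴ = 2.917×10^-5 m⁴
Effective length L_e = K·L = 1 × 4.48 = 4.480 m
P_cr = π²EI / L_e² = π² × 116×10⁹ × 2.917×10^-5 / 4.480² = 1.664×10^6 N
Factor of safety n = P_cr / P = 1663.9 / 1020 = 1.63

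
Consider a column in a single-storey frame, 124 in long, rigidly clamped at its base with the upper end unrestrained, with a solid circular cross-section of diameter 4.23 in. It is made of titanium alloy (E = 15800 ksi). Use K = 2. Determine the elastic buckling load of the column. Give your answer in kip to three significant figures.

P_cr ≈ 39.8 kip

I = πd⁴/64 = π×4.23⁴/64 = 15.72 in⁴
Effective length L_e = K·L = 2 × 124 = 248.0 in
P_cr = π²EI / L_e² = π² × 15800×10³ × 15.72 / 248.0² = 3.985×10^4 lb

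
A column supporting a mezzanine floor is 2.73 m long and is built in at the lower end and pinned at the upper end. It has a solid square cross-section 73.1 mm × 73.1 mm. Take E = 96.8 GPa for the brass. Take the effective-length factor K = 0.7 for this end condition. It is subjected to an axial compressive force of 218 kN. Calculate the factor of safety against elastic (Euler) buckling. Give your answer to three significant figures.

I = a⁴/12 = 73.1⁴/12 = 2.380×10^6 mm⁴
I = 2.380×10^6 mm⁴ = 2.380×10^-6 m⁴
Effective length L_e = K·L = 0.7 × 2.73 = 1.911 m
P_cr = π²EI / L_e² = π² × 96.8×10⁹ × 2.380×10^-6 / 1.911² = 6.225×10^5 N
Factor of safety n = P_cr / P = 622.50 / 218 = 2.86

n ≈ 2.86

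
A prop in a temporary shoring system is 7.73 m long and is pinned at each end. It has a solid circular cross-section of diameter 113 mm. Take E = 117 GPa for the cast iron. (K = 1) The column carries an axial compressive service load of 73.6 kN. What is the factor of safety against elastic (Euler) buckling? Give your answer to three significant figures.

I = πd⁴/64 = π×113⁴/64 = 8.004×10^6 mm⁴
I = 8.004×10^6 mm⁴ = 8.004×10^-6 m⁴
Effective length L_e = K·L = 1 × 7.73 = 7.730 m
P_cr = π²EI / L_e² = π² × 117×10⁹ × 8.004×10^-6 / 7.730² = 1.547×10^5 N
Factor of safety n = P_cr / P = 154.67 / 73.6 = 2.10

n ≈ 2.10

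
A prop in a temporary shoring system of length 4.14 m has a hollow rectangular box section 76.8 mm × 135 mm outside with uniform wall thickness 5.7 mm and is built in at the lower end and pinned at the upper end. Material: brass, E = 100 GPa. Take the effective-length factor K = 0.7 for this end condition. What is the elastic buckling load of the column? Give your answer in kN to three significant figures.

Inner dimensions: h_i = 135 − 2×5.7 = 123.6 mm, b_i = 76.8 − 2×5.7 = 65.40 mm
Weak-axis I_min = (h_o·b_o³ − h_i·b_i³)/12 with b_o = 76.8, b_i = 65.40 mm (shorter outer/inner sides).
I_min = (135×76.8³ − 123.6×65.40³)/12 = 2.215×10^6 mm⁴
I = 2.215×10^6 mm⁴ = 2.215×10^-6 m⁴
Effective length L_e = K·L = 0.7 × 4.14 = 2.898 m
P_cr = π²EI / L_e² = π² × 100×10⁹ × 2.215×10^-6 / 2.898² = 2.603×10^5 N

P_cr ≈ 260 kN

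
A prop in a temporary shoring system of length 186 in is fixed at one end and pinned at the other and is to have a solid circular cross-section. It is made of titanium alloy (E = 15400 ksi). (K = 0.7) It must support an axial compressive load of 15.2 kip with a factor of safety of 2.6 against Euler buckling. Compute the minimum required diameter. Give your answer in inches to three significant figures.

d ≈ 3.08 in

Required P_cr = n·P = 2.6 × 15.2 = 39.52 kip
L_e = K·L = 0.7 × 186 = 130.2 in
Required I = P_cr·L_e²/(π²E) = 3.952×10^4 × 130.2² / (π² × 1.54×10^7) = 4.408 in⁴
Solid circle: I = πd⁴/64  ⇒  d = (64I/π)^(1/4) = (64×4.408/π)^(1/4) = 3.08 in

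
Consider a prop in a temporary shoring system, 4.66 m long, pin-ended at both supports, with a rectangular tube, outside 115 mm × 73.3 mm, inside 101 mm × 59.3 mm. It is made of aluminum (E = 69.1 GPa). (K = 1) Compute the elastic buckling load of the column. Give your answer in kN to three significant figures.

P_cr ≈ 63.4 kN

Weak-axis I_min = (h_o·b_o³ − h_i·b_i³)/12 with b_o = 73.3, b_i = 59.30 mm (shorter outer/inner sides).
I_min = (115×73.3³ − 101.0×59.30³)/12 = 2.019×10^6 mm⁴
I = 2.019×10^6 mm⁴ = 2.019×10^-6 m⁴
Effective length L_e = K·L = 1 × 4.66 = 4.660 m
P_cr = π²EI / L_e² = π² × 69.1×10⁹ × 2.019×10^-6 / 4.660² = 6.341×10^4 N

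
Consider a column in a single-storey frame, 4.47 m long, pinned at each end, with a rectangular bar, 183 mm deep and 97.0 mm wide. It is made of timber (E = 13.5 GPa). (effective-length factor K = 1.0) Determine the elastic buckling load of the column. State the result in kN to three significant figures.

P_cr ≈ 92.8 kN

Buckling occurs about the weak axis: I_min = h·b³/12 with b = 97.0 mm (the shorter side).
I_min = 183×97.0³/12 = 1.392×10^7 mm⁴
I = 1.392×10^7 mm⁴ = 1.392×10^-5 m⁴
Effective length L_e = K·L = 1 × 4.47 = 4.470 m
P_cr = π²EI / L_e² = π² × 13.5×10⁹ × 1.392×10^-5 / 4.470² = 9.281×10^4 N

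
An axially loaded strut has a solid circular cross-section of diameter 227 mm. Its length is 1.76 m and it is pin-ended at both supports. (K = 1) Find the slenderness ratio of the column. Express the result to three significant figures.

I = πd⁴/64 = π×227⁴/64 = 1.303×10^8 mm⁴
A = 4.047×10^4 mm²;  r_min = √(I/A) = √(1.303×10^8/4.047×10^4) = 56.75 mm
L_e = K·L = 1 × 1.76 m = 1.760 m = 1760.0 mm
λ = L_e / r_min = 1760.0 / 56.75 = 31.0

λ ≈ 31.0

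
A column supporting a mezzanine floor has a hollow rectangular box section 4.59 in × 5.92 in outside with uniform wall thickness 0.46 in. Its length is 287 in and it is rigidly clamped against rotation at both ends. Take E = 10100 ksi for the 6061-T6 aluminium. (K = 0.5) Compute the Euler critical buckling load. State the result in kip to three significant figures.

P_cr ≈ 131 kip

Inner dimensions: h_i = 5.92 − 2×0.46 = 5.000 in, b_i = 4.59 − 2×0.46 = 3.670 in
Weak-axis I_min = (h_o·b_o³ − h_i·b_i³)/12 with b_o = 4.59, b_i = 3.670 in (shorter outer/inner sides).
I_min = (5.92×4.59³ − 5.000×3.670³)/12 = 27.11 in⁴
Effective length L_e = K·L = 0.5 × 287 = 143.5 in
P_cr = π²EI / L_e² = π² × 10100×10³ × 27.11 / 143.5² = 1.312×10^5 lb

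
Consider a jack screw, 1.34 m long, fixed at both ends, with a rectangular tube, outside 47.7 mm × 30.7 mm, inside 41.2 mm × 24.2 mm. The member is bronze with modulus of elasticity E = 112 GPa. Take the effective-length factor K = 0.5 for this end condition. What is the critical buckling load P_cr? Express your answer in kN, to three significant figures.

Weak-axis I_min = (h_o·b_o³ − h_i·b_i³)/12 with b_o = 30.7, b_i = 24.20 mm (shorter outer/inner sides).
I_min = (47.7×30.7³ − 41.20×24.20³)/12 = 6.636×10^4 mm⁴
I = 6.636×10^4 mm⁴ = 6.636×10^-8 m⁴
Effective length L_e = K·L = 0.5 × 1.34 = 0.6700 m
P_cr = π²EI / L_e² = π² × 112×10⁹ × 6.636×10^-8 / 0.6700² = 1.634×10^5 N

P_cr ≈ 163 kN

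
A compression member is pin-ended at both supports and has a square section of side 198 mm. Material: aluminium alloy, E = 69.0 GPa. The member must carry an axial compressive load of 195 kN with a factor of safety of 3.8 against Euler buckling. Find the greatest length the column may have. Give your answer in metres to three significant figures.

L_max ≈ 10.8 m

I = a⁴/12 = 198⁴/12 = 1.281×10^8 mm⁴
I = 1.281×10^-4 m⁴
Required critical load P_cr = n·P = 3.8 × 195 = 741.0 kN = 7.410×10^5 N
From P_cr = π²EI/(K·L)²:  L = (1/K)·√(π²EI/P_cr) = (1/1)·√(π²×6.90×10^10×1.281×10^-4/7.410×10^5)
L = 10.8 m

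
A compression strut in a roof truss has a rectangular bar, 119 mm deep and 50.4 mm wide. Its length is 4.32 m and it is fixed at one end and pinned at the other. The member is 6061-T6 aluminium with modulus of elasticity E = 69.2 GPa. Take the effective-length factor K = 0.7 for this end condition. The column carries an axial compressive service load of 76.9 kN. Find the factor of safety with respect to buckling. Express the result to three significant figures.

n ≈ 1.23

Buckling occurs about the weak axis: I_min = h·b³/12 with b = 50.4 mm (the shorter side).
I_min = 119×50.4³/12 = 1.270×10^6 mm⁴
I = 1.270×10^6 mm⁴ = 1.270×10^-6 m⁴
Effective length L_e = K·L = 0.7 × 4.32 = 3.024 m
P_cr = π²EI / L_e² = π² × 69.2×10⁹ × 1.270×10^-6 / 3.024² = 9.482×10^4 N
Factor of safety n = P_cr / P = 94.820 / 76.9 = 1.23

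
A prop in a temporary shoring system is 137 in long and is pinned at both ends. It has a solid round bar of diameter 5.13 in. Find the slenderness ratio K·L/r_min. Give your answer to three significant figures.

λ ≈ 107

For a solid circle r = d/4 = 5.13/4 = 1.282 in
L_e = K·L = 1 × 137 = 137.0 in
λ = L_e / r_min = 137.00 / 1.282 = 107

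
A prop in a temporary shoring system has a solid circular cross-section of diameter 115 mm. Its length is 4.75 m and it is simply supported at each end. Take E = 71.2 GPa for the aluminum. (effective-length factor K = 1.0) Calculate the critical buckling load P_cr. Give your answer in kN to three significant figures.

P_cr ≈ 267 kN

I = πd⁴/64 = π×115⁴/64 = 8.585×10^6 mm⁴
I = 8.585×10^6 mm⁴ = 8.585×10^-6 m⁴
Effective length L_e = K·L = 1 × 4.75 = 4.750 m
P_cr = π²EI / L_e² = π² × 71.2×10⁹ × 8.585×10^-6 / 4.750² = 2.674×10^5 N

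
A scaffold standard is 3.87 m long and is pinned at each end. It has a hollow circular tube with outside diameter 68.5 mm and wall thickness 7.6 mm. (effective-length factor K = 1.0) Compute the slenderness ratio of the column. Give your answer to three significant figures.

Inner diameter d_i = 68.5 − 2×7.6 = 53.30 mm
I = π(d_o⁴ − d_i⁴)/64 = π(68.5⁴ − 53.30⁴)/64 = 6.846×10^5 mm⁴
A = 1.454×10^3 mm²;  r_min = √(I/A) = √(6.846×10^5/1.454×10^3) = 21.70 mm
L_e = K·L = 1 × 3.87 m = 3.870 m = 3870.0 mm
λ = L_e / r_min = 3870.0 / 21.70 = 178

λ ≈ 178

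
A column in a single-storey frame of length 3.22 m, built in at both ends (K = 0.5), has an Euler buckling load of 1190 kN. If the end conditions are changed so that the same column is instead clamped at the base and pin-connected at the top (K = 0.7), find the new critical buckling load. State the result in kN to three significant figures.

P_cr ≈ 607 kN

P_cr ∝ 1/K², so P_cr,new = P_cr,old × (K_old/K_new)² = 1190 × (0.5/0.7)²
= 1190 × 0.5102 = 607 kN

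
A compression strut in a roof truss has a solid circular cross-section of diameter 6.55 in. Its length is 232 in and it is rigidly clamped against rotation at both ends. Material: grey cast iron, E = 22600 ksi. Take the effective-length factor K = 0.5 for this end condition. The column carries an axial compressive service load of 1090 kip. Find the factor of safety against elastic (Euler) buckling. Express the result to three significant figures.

I = πd⁴/64 = π×6.55⁴/64 = 90.35 in⁴
Effective length L_e = K·L = 0.5 × 232 = 116.0 in
P_cr = π²EI / L_e² = π² × 22600×10³ × 90.35 / 116.0² = 1.498×10^6 lb
Factor of safety n = P_cr / P = 1497.7 / 1090 = 1.37

n ≈ 1.37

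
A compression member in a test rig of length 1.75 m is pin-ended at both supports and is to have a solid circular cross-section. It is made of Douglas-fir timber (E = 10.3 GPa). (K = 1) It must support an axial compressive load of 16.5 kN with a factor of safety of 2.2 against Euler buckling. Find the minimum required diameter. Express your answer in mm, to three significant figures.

Required P_cr = n·P = 2.2 × 16.5 = 36.30 kN
L_e = K·L = 1 × 1.75 = 1.750 m
Required I = P_cr·L_e²/(π²E) = 3.630×10^4 × 1.750² / (π² × 1.03×10^10) = 1.094×10^-6 m⁴
I_req = 1.094×10^6 mm⁴
Solid circle: I = πd⁴/64  ⇒  d = (64I/π)^(1/4) = (64×1.094×10^6/π)^(1/4) = 68.7 mm

d ≈ 68.7 mm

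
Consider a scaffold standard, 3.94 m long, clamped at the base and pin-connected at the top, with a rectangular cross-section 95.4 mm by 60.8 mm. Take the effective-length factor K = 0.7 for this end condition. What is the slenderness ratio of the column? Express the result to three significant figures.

λ ≈ 157

Buckling occurs about the weak axis: I_min = h·b³/12 with b = 60.8 mm (the shorter side).
I_min = 95.4×60.8³/12 = 1.787×10^6 mm⁴
A = 5.800×10^3 mm²;  r_min = √(I/A) = √(1.787×10^6/5.800×10^3) = 17.55 mm
L_e = K·L = 0.7 × 3.94 m = 2.758 m = 2758.0 mm
λ = L_e / r_min = 2758.0 / 17.55 = 157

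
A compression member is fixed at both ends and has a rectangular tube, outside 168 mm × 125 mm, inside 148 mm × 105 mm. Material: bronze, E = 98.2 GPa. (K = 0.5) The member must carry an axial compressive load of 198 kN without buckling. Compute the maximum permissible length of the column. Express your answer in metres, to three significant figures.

Weak-axis I_min = (h_o·b_o³ − h_i·b_i³)/12 with b_o = 125, b_i = 105.0 mm (shorter outer/inner sides).
I_min = (168×125³ − 148.0×105.0³)/12 = 1.307×10^7 mm⁴
I = 1.307×10^-5 m⁴
At the buckling limit P_cr = P = 1.980×10^5 N
From P_cr = π²EI/(K·L)²:  L = (1/K)·√(π²EI/P_cr) = (1/0.5)·√(π²×9.82×10^10×1.307×10^-5/1.980×10^5)
L = 16.0 m

L_max ≈ 16.0 m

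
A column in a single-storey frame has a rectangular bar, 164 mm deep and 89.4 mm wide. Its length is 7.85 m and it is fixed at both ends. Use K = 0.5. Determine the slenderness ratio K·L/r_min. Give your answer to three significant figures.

Buckling occurs about the weak axis: I_min = h·b³/12 with b = 89.4 mm (the shorter side).
I_min = 164×89.4³/12 = 9.765×10^6 mm⁴
A = 1.466×10^4 mm²;  r_min = √(I/A) = √(9.765×10^6/1.466×10^4) = 25.81 mm
L_e = K·L = 0.5 × 7.85 m = 3.925 m = 3925.0 mm
λ = L_e / r_min = 3925.0 / 25.81 = 152

λ ≈ 152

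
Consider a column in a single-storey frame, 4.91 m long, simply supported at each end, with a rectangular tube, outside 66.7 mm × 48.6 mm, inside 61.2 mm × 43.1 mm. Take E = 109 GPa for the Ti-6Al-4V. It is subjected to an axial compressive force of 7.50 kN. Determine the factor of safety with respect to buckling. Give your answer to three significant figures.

Weak-axis I_min = (h_o·b_o³ − h_i·b_i³)/12 with b_o = 48.6, b_i = 43.10 mm (shorter outer/inner sides).
I_min = (66.7×48.6³ − 61.20×43.10³)/12 = 2.297×10^5 mm⁴
I = 2.297×10^5 mm⁴ = 2.297×10^-7 m⁴
Effective length L_e = K·L = 1 × 4.91 = 4.910 m
P_cr = π²EI / L_e² = π² × 109×10⁹ × 2.297×10^-7 / 4.910² = 1.025×10^4 N
Factor of safety n = P_cr / P = 10.251 / 7.50 = 1.37

n ≈ 1.37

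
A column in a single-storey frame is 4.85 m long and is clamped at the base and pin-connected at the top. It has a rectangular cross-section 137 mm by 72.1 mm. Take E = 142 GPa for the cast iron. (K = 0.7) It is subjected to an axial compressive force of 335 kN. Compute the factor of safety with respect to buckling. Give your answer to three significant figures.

n ≈ 1.55

Buckling occurs about the weak axis: I_min = h·b³/12 with b = 72.1 mm (the shorter side).
I_min = 137×72.1³/12 = 4.279×10^6 mm⁴
I = 4.279×10^6 mm⁴ = 4.279×10^-6 m⁴
Effective length L_e = K·L = 0.7 × 4.85 = 3.395 m
P_cr = π²EI / L_e² = π² × 142×10⁹ × 4.279×10^-6 / 3.395² = 5.203×10^5 N
Factor of safety n = P_cr / P = 520.30 / 335 = 1.55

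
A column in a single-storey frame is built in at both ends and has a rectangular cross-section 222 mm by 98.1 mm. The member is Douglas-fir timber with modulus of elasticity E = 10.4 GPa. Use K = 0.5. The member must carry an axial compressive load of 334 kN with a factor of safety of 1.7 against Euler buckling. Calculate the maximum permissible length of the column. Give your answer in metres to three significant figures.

L_max ≈ 3.55 m

Buckling occurs about the weak axis: I_min = h·b³/12 with b = 98.1 mm (the shorter side).
I_min = 222×98.1³/12 = 1.747×10^7 mm⁴
I = 1.747×10^-5 m⁴
Required critical load P_cr = n·P = 1.7 × 334 = 567.8 kN = 5.678×10^5 N
From P_cr = π²EI/(K·L)²:  L = (1/K)·√(π²EI/P_cr) = (1/0.5)·√(π²×1.04×10^10×1.747×10^-5/5.678×10^5)
L = 3.55 m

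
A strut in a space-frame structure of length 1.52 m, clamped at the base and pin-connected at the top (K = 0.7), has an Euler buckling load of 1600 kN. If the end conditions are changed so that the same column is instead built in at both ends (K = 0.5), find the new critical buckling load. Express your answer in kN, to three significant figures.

P_cr ∝ 1/K², so P_cr,new = P_cr,old × (K_old/K_new)² = 1600 × (0.7/0.5)²
= 1600 × 1.960 = 3140 kN

P_cr ≈ 3140 kN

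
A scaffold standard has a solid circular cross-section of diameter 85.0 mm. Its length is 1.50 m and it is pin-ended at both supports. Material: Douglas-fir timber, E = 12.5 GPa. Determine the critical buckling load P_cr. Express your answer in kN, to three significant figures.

P_cr ≈ 140 kN

I = πd⁴/64 = π×85.0⁴/64 = 2.562×10^6 mm⁴
I = 2.562×10^6 mm⁴ = 2.562×10^-6 m⁴
Effective length L_e = K·L = 1 × 1.50 = 1.500 m
P_cr = π²EI / L_e² = π² × 12.5×10⁹ × 2.562×10^-6 / 1.500² = 1.405×10^5 N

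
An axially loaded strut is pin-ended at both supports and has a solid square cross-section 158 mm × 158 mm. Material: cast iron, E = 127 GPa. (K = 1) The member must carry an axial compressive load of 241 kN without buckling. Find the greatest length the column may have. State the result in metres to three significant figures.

L_max ≈ 16.4 m

I = a⁴/12 = 158⁴/12 = 5.193×10^7 mm⁴
I = 5.193×10^-5 m⁴
At the buckling limit P_cr = P = 2.410×10^5 N
From P_cr = π²EI/(K·L)²:  L = (1/K)·√(π²EI/P_cr) = (1/1)·√(π²×1.27×10^11×5.193×10^-5/2.410×10^5)
L = 16.4 m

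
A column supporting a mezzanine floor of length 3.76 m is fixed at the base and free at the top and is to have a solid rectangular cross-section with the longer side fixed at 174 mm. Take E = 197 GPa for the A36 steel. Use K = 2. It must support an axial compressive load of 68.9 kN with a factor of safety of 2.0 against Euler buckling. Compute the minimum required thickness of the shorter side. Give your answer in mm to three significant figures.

b ≈ 65.1 mm

Required P_cr = n·P = 2.0 × 68.9 = 137.8 kN
L_e = K·L = 2 × 3.76 = 7.520 m
Required I = P_cr·L_e²/(π²E) = 1.378×10^5 × 7.520² / (π² × 1.97×10^11) = 4.008×10^-6 m⁴
I_req = 4.008×10^6 mm⁴
Rectangle, weak axis: I_min = h·b³/12 with h = 174 mm fixed  ⇒  b = (12I/h)^(1/3) = 65.1 mm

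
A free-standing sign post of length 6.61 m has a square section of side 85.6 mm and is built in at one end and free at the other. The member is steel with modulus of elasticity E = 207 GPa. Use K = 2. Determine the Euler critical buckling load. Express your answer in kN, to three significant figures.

P_cr ≈ 52.3 kN

I = a⁴/12 = 85.6⁴/12 = 4.474×10^6 mm⁴
I = 4.474×10^6 mm⁴ = 4.474×10^-6 m⁴
Effective length L_e = K·L = 2 × 6.61 = 13.22 m
P_cr = π²EI / L_e² = π² × 207×10⁹ × 4.474×10^-6 / 13.22² = 5.230×10^4 N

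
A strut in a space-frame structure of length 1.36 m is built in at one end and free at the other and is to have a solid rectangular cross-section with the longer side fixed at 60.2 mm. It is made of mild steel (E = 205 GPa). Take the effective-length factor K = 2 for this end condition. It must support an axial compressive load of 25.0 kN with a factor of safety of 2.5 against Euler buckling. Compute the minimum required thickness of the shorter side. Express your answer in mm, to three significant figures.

Required P_cr = n·P = 2.5 × 25.0 = 62.50 kN
L_e = K·L = 2 × 1.36 = 2.720 m
Required I = P_cr·L_e²/(π²E) = 6.250×10^4 × 2.720² / (π² × 2.05×10^11) = 2.285×10^-7 m⁴
I_req = 2.285×10^5 mm⁴
Rectangle, weak axis: I_min = h·b³/12 with h = 60.2 mm fixed  ⇒  b = (12I/h)^(1/3) = 35.7 mm

b ≈ 35.7 mm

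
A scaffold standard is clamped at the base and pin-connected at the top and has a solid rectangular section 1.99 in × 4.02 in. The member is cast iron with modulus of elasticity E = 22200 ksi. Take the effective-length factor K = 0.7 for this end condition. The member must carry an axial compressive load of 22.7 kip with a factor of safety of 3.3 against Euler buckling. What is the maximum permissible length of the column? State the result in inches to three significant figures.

Buckling occurs about the weak axis: I_min = h·b³/12 with b = 1.99 in (the shorter side).
I_min = 4.02×1.99³/12 = 2.640 in⁴
Required critical load P_cr = n·P = 3.3 × 22.7 = 74.91 kip = 7.491×10^4 lb
From P_cr = π²EI/(K·L)²:  L = (1/K)·√(π²EI/P_cr) = (1/0.7)·√(π²×2.22×10^7×2.640/7.491×10^4)
L = 126 in

L_max ≈ 126 in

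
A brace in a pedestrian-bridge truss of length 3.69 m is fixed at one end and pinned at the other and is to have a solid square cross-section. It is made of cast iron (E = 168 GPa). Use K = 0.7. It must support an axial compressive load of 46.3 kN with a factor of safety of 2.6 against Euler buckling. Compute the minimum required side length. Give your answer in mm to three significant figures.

Required P_cr = n·P = 2.6 × 46.3 = 120.4 kN
L_e = K·L = 0.7 × 3.69 = 2.583 m
Required I = P_cr·L_e²/(π²E) = 1.204×10^5 × 2.583² / (π² × 1.68×10^11) = 4.844×10^-7 m⁴
I_req = 4.844×10^5 mm⁴
Solid square: I = a⁴/12  ⇒  a = (12I)^(1/4) = (12×4.844×10^5)^(1/4) = 49.1 mm

a ≈ 49.1 mm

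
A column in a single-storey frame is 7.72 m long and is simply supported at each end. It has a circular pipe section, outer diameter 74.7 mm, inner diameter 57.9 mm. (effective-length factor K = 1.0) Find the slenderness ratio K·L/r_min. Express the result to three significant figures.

d_o = 74.7 mm, d_i = 57.9 mm
I = π(d_o⁴ − d_i⁴)/64 = π(74.7⁴ − 57.90⁴)/64 = 9.768×10^5 mm⁴
A = 1.750×10^3 mm²;  r_min = √(I/A) = √(9.768×10^5/1.750×10^3) = 23.63 mm
L_e = K·L = 1 × 7.72 m = 7.720 m = 7720.0 mm
λ = L_e / r_min = 7720.0 / 23.63 = 327

λ ≈ 327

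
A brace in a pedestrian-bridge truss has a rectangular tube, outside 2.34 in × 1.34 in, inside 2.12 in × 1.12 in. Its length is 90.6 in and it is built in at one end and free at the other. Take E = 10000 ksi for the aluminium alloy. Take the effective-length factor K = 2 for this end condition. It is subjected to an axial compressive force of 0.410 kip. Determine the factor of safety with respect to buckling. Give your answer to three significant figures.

n ≈ 1.62

Weak-axis I_min = (h_o·b_o³ − h_i·b_i³)/12 with b_o = 1.34, b_i = 1.120 in (shorter outer/inner sides).
I_min = (2.34×1.34³ − 2.120×1.120³)/12 = 0.2210 in⁴
Effective length L_e = K·L = 2 × 90.6 = 181.2 in
P_cr = π²EI / L_e² = π² × 10000×10³ × 0.2210 / 181.2² = 664.3 lb
Factor of safety n = P_cr / P = 0.66428 / 0.410 = 1.62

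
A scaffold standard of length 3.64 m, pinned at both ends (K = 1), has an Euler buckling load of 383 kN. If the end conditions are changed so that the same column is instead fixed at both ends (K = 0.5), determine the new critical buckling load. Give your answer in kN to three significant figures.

P_cr ∝ 1/K², so P_cr,new = P_cr,old × (K_old/K_new)² = 383 × (1/0.5)²
= 383 × 4.000 = 1530 kN

P_cr ≈ 1530 kN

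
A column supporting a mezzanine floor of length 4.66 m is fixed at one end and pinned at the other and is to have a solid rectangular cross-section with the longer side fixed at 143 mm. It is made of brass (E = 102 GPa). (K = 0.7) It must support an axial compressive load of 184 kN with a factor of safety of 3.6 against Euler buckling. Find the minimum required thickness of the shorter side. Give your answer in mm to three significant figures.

Required P_cr = n·P = 3.6 × 184 = 662.4 kN
L_e = K·L = 0.7 × 4.66 = 3.262 m
Required I = P_cr·L_e²/(π²E) = 6.624×10^5 × 3.262² / (π² × 1.02×10^11) = 7.001×10^-6 m⁴
I_req = 7.001×10^6 mm⁴
Rectangle, weak axis: I_min = h·b³/12 with h = 143 mm fixed  ⇒  b = (12I/h)^(1/3) = 83.8 mm

b ≈ 83.8 mm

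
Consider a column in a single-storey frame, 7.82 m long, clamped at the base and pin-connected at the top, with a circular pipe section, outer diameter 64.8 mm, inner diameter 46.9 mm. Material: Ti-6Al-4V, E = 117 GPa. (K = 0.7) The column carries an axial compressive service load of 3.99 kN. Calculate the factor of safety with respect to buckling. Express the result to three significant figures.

n ≈ 6.07

d_o = 64.8 mm, d_i = 46.9 mm
I = π(d_o⁴ − d_i⁴)/64 = π(64.8⁴ − 46.90⁴)/64 = 6.280×10^5 mm⁴
I = 6.280×10^5 mm⁴ = 6.280×10^-7 m⁴
Effective length L_e = K·L = 0.7 × 7.82 = 5.474 m
P_cr = π²EI / L_e² = π² × 117×10⁹ × 6.280×10^-7 / 5.474² = 2.420×10^4 N
Factor of safety n = P_cr / P = 24.201 / 3.99 = 6.07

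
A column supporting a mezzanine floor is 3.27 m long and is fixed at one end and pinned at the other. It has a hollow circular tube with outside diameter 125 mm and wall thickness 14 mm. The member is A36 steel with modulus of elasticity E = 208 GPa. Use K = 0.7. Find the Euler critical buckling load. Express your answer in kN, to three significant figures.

Inner diameter d_i = 125 − 2×14 = 97.00 mm
I = π(d_o⁴ − d_i⁴)/64 = π(125⁴ − 97.00⁴)/64 = 7.639×10^6 mm⁴
I = 7.639×10^6 mm⁴ = 7.639×10^-6 m⁴
Effective length L_e = K·L = 0.7 × 3.27 = 2.289 m
P_cr = π²EI / L_e² = π² × 208×10⁹ × 7.639×10^-6 / 2.289² = 2.993×10^6 N

P_cr ≈ 2990 kN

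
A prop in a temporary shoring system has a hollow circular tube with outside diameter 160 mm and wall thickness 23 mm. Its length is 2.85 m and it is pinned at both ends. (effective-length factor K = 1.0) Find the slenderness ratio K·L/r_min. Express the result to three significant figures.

λ ≈ 58.0

Inner diameter d_i = 160 − 2×23 = 114.0 mm
I = π(d_o⁴ − d_i⁴)/64 = π(160⁴ − 114.0⁴)/64 = 2.388×10^7 mm⁴
A = 9.899×10^3 mm²;  r_min = √(I/A) = √(2.388×10^7/9.899×10^3) = 49.11 mm
L_e = K·L = 1 × 2.85 m = 2.850 m = 2850.0 mm
λ = L_e / r_min = 2850.0 / 49.11 = 58.0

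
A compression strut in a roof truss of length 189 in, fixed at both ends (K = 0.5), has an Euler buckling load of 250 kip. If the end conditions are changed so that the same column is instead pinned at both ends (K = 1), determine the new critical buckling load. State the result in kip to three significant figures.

P_cr ∝ 1/K², so P_cr,new = P_cr,old × (K_old/K_new)² = 250 × (0.5/1)²
= 250 × 0.2500 = 62.5 kip

P_cr ≈ 62.5 kip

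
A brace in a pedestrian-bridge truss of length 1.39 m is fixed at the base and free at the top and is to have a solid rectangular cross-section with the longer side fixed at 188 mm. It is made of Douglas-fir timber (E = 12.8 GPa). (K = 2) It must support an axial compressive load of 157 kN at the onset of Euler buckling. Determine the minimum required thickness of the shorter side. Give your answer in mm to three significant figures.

b ≈ 85.0 mm

L_e = K·L = 2 × 1.39 = 2.780 m
Required I = P_cr·L_e²/(π²E) = 1.570×10^5 × 2.780² / (π² × 1.28×10^10) = 9.605×10^-6 m⁴
I_req = 9.605×10^6 mm⁴
Rectangle, weak axis: I_min = h·b³/12 with h = 188 mm fixed  ⇒  b = (12I/h)^(1/3) = 85.0 mm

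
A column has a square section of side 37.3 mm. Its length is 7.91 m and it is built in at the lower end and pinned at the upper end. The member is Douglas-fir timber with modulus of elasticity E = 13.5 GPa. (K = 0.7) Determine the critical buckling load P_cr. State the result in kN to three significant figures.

P_cr ≈ 0.701 kN

I = a⁴/12 = 37.3⁴/12 = 1.613×10^5 mm⁴
I = 1.613×10^5 mm⁴ = 1.613×10^-7 m⁴
Effective length L_e = K·L = 0.7 × 7.91 = 5.537 m
P_cr = π²EI / L_e² = π² × 13.5×10⁹ × 1.613×10^-7 / 5.537² = 701.0 N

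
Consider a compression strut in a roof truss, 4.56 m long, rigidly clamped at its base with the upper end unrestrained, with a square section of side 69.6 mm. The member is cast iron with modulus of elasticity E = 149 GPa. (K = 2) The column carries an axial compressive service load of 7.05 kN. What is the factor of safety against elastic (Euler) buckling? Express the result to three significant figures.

n ≈ 4.90

I = a⁴/12 = 69.6⁴/12 = 1.955×10^6 mm⁴
I = 1.955×10^6 mm⁴ = 1.955×10^-6 m⁴
Effective length L_e = K·L = 2 × 4.56 = 9.120 m
P_cr = π²EI / L_e² = π² × 149×10⁹ × 1.955×10^-6 / 9.120² = 3.457×10^4 N
Factor of safety n = P_cr / P = 34.574 / 7.05 = 4.90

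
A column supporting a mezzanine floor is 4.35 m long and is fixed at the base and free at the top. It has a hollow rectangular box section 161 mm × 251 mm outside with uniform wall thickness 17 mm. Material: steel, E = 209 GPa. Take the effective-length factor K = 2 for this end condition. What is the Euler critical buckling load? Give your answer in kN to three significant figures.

Inner dimensions: h_i = 251 − 2×17 = 217.0 mm, b_i = 161 − 2×17 = 127.0 mm
Weak-axis I_min = (h_o·b_o³ − h_i·b_i³)/12 with b_o = 161, b_i = 127.0 mm (shorter outer/inner sides).
I_min = (251×161³ − 217.0×127.0³)/12 = 5.025×10^7 mm⁴
I = 5.025×10^7 mm⁴ = 5.025×10^-5 m⁴
Effective length L_e = K·L = 2 × 4.35 = 8.700 m
P_cr = π²EI / L_e² = π² × 209×10⁹ × 5.025×10^-5 / 8.700² = 1.369×10^6 N

P_cr ≈ 1370 kN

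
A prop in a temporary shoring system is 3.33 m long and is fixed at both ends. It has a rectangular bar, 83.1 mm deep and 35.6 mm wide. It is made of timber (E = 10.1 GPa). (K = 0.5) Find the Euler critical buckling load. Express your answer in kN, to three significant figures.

P_cr ≈ 11.2 kN

Buckling occurs about the weak axis: I_min = h·b³/12 with b = 35.6 mm (the shorter side).
I_min = 83.1×35.6³/12 = 3.124×10^5 mm⁴
I = 3.124×10^5 mm⁴ = 3.124×10^-7 m⁴
Effective length L_e = K·L = 0.5 × 3.33 = 1.665 m
P_cr = π²EI / L_e² = π² × 10.1×10⁹ × 3.124×10^-7 / 1.665² = 1.123×10^4 N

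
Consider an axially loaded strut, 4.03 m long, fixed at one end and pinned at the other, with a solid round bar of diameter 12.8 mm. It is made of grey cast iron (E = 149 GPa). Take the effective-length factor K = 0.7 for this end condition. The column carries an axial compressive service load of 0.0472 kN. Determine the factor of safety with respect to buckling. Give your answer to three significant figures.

I = πd⁴/64 = π×12.8⁴/64 = 1.318×10^3 mm⁴
I = 1.318×10^3 mm⁴ = 1.318×10^-9 m⁴
Effective length L_e = K·L = 0.7 × 4.03 = 2.821 m
P_cr = π²EI / L_e² = π² × 149×10⁹ × 1.318×10^-9 / 2.821² = 243.5 N
Factor of safety n = P_cr / P = 0.24349 / 0.0472 = 5.16

n ≈ 5.16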